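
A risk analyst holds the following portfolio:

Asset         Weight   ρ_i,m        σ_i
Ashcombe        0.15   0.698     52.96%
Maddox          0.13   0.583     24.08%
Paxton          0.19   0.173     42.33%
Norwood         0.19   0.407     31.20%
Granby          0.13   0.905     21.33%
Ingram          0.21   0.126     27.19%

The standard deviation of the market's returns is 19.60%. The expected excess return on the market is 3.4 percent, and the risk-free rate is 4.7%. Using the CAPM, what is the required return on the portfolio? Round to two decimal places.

β_Ashcombe = 0.698 × 52.96% / 19.60% = 1.8860
β_Maddox = 0.583 × 24.08% / 19.60% = 0.7163
β_Paxton = 0.173 × 42.33% / 19.60% = 0.3736
β_Norwood = 0.407 × 31.20% / 19.60% = 0.6479
β_Granby = 0.905 × 21.33% / 19.60% = 0.9849
β_Ingram = 0.126 × 27.19% / 19.60% = 0.1748
β_P = Σ w_i β_i = 0.15×1.8860 + 0.13×0.7163 + 0.19×0.3736 + 0.19×0.6479 + 0.13×0.9849 + 0.21×0.1748 = 0.7348
E(R_P) = R_f + β_P × MRP = 4.7% + 0.7348 × 3.4% = 7.20%

7.20%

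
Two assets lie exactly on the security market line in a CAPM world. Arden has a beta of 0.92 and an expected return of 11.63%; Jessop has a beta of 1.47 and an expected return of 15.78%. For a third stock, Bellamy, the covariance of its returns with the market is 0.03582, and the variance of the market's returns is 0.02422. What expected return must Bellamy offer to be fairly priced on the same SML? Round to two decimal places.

15.85%

MRP = (15.78% − 11.63%) / (1.47 − 0.92) = 7.5455%
R_f = 11.63% − 0.92 × 7.5455% = 4.6881%
β_Bellamy = Cov / Var(R_m) = 0.03582 / 0.02422 = 1.4789
E(R_Bellamy) = R_f + β × MRP = 4.6881% + 1.4789 × 7.5455% = 15.85%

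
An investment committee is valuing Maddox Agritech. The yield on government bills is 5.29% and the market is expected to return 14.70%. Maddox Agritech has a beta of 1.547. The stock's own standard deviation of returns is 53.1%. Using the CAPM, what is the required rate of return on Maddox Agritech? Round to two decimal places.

Market risk premium = E(R_m) − R_f = 14.70% − 5.29% = 9.41%
E(R) = R_f + β × MRP = 5.29% + 1.547 × 9.41% = 19.85%

19.85%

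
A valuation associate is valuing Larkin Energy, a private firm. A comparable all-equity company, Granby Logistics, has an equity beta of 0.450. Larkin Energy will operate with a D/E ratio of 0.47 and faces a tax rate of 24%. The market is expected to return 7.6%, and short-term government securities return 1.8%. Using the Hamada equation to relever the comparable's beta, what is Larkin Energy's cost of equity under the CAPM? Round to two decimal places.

β_L = β_U × [1 + (1 − t)(D/E)] = 0.450 × [1 + (1 − 0.24) × 0.47]
    = 0.450 × [1 + 0.76 × 0.47] = 0.450 × 1.3572 = 0.6107
MRP = 7.6% − 1.8% = 5.80%
E(R) = R_f + β_L × MRP = 1.8% + 0.6107 × 5.8% = 5.34%

5.34%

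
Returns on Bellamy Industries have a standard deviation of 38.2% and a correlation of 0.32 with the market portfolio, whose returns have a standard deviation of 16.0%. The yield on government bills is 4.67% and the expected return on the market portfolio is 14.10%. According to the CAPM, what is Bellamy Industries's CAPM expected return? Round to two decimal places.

11.87%

β = ρ × σ_i / σ_m = 0.32 × 38.2% / 16.0% = 0.7640
MRP = 14.10% − 4.67% = 9.43%
E(R) = 4.67% + 0.7640 × 9.43% = 11.87%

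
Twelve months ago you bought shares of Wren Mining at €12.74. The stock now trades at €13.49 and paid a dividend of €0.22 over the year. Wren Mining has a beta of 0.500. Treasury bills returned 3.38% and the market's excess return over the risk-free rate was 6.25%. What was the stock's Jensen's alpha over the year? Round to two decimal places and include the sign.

Realised HPR = (P1 + D1 − P0) / P0 = (13.49 + 0.22 − 12.74) / 12.74 = 0.97 / 12.74 = 7.6138%
CAPM required = R_f + β·MRP = 3.38% + 0.500 × 6.25% = 6.50500%
α = realised − required = 7.6138% − 6.50500% = +1.11%

+1.11%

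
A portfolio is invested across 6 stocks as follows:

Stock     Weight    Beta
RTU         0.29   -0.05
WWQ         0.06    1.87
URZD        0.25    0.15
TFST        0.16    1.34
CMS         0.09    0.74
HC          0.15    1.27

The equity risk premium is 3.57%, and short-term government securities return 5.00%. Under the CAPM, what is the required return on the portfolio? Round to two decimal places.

β_P = Σ w_i β_i = 0.29×-0.05 + 0.06×1.87 + 0.25×0.15 + 0.16×1.34 + 0.09×0.74 + 0.15×1.27 = 0.6067
E(R_P) = R_f + β_P × MRP = 5.00% + 0.6067 × 3.57% = 7.17%

7.17%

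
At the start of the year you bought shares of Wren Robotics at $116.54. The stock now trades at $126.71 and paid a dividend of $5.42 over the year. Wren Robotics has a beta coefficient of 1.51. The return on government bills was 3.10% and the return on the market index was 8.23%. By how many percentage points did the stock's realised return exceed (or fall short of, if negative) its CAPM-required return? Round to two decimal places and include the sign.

Realised HPR = (P1 + D1 − P0) / P0 = (126.71 + 5.42 − 116.54) / 116.54 = 15.59 / 116.54 = 13.3774%
MRP = 8.23% − 3.10% = 5.13%
CAPM required = R_f + β·MRP = 3.10% + 1.51 × 5.13% = 10.8463%
α = realised − required = 13.3774% − 10.8463% = +2.53%

+2.53%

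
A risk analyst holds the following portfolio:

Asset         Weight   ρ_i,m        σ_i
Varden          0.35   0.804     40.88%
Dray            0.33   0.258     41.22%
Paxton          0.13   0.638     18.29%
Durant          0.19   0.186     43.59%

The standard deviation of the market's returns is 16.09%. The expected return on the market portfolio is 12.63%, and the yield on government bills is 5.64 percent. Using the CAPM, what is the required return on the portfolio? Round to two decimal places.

β_Varden = 0.804 × 40.88% / 16.09% = 2.0427
β_Dray = 0.258 × 41.22% / 16.09% = 0.6610
β_Paxton = 0.638 × 18.29% / 16.09% = 0.7252
β_Durant = 0.186 × 43.59% / 16.09% = 0.5039
β_P = Σ w_i β_i = 0.35×2.0427 + 0.33×0.6610 + 0.13×0.7252 + 0.19×0.5039 = 1.1231
MRP = 12.63% − 5.64% = 6.99%
E(R_P) = R_f + β_P × MRP = 5.64% + 1.1231 × 6.99% = 13.49%

13.49%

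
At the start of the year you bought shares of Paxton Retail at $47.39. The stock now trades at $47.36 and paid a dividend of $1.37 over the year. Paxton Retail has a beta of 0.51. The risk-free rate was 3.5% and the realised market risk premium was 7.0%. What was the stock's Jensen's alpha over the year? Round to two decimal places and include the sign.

Realised HPR = (P1 + D1 − P0) / P0 = (47.36 + 1.37 − 47.39) / 47.39 = 1.34 / 47.39 = 2.8276%
CAPM required = R_f + β·MRP = 3.5% + 0.51 × 7.0% = 7.0700%
α = realised − required = 2.8276% − 7.0700% = -4.24%

-4.24%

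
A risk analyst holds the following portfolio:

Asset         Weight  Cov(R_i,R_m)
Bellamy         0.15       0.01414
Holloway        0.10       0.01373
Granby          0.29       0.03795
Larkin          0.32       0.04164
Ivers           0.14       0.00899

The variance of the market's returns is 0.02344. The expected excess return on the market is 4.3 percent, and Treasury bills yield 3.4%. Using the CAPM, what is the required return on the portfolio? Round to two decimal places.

8.74%

β_Bellamy = 0.01414 / 0.02344 = 0.6032
β_Holloway = 0.01373 / 0.02344 = 0.5858
β_Granby = 0.03795 / 0.02344 = 1.6190
β_Larkin = 0.04164 / 0.02344 = 1.7765
β_Ivers = 0.00899 / 0.02344 = 0.3835
β_P = Σ w_i β_i = 0.15×0.6032 + 0.10×0.5858 + 0.29×1.6190 + 0.32×1.7765 + 0.14×0.3835 = 1.2407
E(R_P) = R_f + β_P × MRP = 3.4% + 1.2407 × 4.3% = 8.74%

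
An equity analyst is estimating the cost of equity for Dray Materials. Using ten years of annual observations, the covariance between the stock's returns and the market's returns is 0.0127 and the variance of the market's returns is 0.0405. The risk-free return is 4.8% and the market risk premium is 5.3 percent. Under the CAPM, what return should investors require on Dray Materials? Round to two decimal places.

6.46%

β = Cov(R_i, R_m) / Var(R_m) = 0.0127 / 0.0405 = 0.3136
E(R) = R_f + β × MRP = 4.8% + 0.3136 × 5.3% = 6.46%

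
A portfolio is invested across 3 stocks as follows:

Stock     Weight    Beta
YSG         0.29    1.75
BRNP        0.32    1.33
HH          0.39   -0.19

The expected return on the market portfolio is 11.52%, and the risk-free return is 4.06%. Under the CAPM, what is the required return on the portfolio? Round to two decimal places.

β_P = Σ w_i β_i = 0.29×1.75 + 0.32×1.33 + 0.39×-0.19 = 0.8590
MRP = 11.52% − 4.06% = 7.46%
E(R_P) = R_f + β_P × MRP = 4.06% + 0.8590 × 7.46% = 10.47%

10.47%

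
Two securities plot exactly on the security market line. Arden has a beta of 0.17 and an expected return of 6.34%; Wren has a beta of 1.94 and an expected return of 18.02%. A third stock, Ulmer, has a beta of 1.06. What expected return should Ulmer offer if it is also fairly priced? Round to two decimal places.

12.21%

MRP (SML slope) = (18.02% − 6.34%) / (1.94 − 0.17) = 11.68% / 1.77 = 6.5989%
R_f (intercept) = 6.34% − 0.17 × 6.5989% = 5.2182%
E(R_Ulmer) = R_f + β × MRP = 5.2182% + 1.06 × 6.5989% = 12.21%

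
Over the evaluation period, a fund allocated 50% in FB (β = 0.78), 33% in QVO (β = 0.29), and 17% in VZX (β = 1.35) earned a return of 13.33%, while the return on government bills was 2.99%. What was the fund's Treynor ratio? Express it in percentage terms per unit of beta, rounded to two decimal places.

β_P = 0.50×0.78 + 0.33×0.29 + 0.17×1.35 = 0.7152
Treynor = (R_P − R_f) / β_P = (13.33% − 2.99%) / 0.7152 = 10.34% / 0.7152 = 14.46%

14.46%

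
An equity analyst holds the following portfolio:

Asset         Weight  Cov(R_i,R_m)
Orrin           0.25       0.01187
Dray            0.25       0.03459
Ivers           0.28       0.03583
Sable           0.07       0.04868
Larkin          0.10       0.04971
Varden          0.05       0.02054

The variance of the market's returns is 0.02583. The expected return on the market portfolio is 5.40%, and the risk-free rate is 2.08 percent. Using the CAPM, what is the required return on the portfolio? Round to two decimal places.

6.07%

β_Orrin = 0.01187 / 0.02583 = 0.4595
β_Dray = 0.03459 / 0.02583 = 1.3391
β_Ivers = 0.03583 / 0.02583 = 1.3871
β_Sable = 0.04868 / 0.02583 = 1.8846
β_Larkin = 0.04971 / 0.02583 = 1.9245
β_Varden = 0.02054 / 0.02583 = 0.7952
β_P = Σ w_i β_i = 0.25×0.4595 + 0.25×1.3391 + 0.28×1.3871 + 0.07×1.8846 + 0.10×1.9245 + 0.05×0.7952 = 1.2022
MRP = 5.40% − 2.08% = 3.32%
E(R_P) = R_f + β_P × MRP = 2.08% + 1.2022 × 3.32% = 6.07%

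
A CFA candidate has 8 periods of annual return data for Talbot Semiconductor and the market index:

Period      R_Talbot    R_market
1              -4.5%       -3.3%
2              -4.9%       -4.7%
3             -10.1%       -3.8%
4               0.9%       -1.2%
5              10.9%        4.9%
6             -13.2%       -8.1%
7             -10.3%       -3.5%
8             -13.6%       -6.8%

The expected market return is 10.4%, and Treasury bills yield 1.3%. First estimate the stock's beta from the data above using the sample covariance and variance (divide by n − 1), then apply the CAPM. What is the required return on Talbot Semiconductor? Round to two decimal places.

19.27%

Mean R_i = (-4.5 − 4.9 − 10.1 + 0.9 + 10.9 − 13.2 − 10.3 − 13.6) / 8 = -5.6000%
Mean R_m = (-3.3 − 4.7 − 3.8 − 1.2 + 4.9 − 8.1 − 3.5 − 6.8) / 8 = -3.3125%
Σ(R_i − R̄_i)(R_m − R̄_m) = 215.6400  ⇒  Cov = 215.6400 / 7 = 30.8057
Σ(R_m − R̄_m)² = 109.1888  ⇒  Var(R_m) = 109.1888 / 7 = 15.5984
β = Cov / Var(R_m) = 30.8057 / 15.5984 = 1.9749
MRP = 10.4% − 1.3% = 9.10%
E(R) = R_f + β × MRP = 1.3% + 1.9749 × 9.1% = 19.27%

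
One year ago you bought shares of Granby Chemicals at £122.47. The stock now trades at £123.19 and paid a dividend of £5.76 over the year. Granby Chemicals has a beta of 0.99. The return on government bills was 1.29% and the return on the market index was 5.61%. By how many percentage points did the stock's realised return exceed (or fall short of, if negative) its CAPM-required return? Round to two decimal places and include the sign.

-0.28%

Realised HPR = (P1 + D1 − P0) / P0 = (123.19 + 5.76 − 122.47) / 122.47 = 6.48 / 122.47 = 5.2911%
MRP = 5.61% − 1.29% = 4.32%
CAPM required = R_f + β·MRP = 1.29% + 0.99 × 4.32% = 5.5668%
α = realised − required = 5.2911% − 5.5668% = -0.28%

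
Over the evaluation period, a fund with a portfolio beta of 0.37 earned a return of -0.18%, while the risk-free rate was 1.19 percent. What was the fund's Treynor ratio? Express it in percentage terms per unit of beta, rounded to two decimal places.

Treynor = (R_P − R_f) / β_P = (-0.18% − 1.19%) / 0.3700 = -1.37% / 0.3700 = -3.70%

-3.70%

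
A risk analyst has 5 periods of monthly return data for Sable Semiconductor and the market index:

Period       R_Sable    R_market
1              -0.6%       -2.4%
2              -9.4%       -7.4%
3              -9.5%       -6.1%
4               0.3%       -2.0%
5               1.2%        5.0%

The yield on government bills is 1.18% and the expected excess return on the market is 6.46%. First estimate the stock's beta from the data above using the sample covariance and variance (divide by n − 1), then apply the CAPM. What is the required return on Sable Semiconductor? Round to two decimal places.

Mean R_i = (-0.6 − 9.4 − 9.5 + 0.3 + 1.2) / 5 = -3.6000%
Mean R_m = (-2.4 − 7.4 − 6.1 − 2.0 + 5.0) / 5 = -2.5800%
Σ(R_i − R̄_i)(R_m − R̄_m) = 87.9100  ⇒  Cov = 87.9100 / 4 = 21.9775
Σ(R_m − R̄_m)² = 93.4480  ⇒  Var(R_m) = 93.4480 / 4 = 23.3620
β = Cov / Var(R_m) = 21.9775 / 23.3620 = 0.9407
E(R) = R_f + β × MRP = 1.18% + 0.9407 × 6.46% = 7.26%

7.26%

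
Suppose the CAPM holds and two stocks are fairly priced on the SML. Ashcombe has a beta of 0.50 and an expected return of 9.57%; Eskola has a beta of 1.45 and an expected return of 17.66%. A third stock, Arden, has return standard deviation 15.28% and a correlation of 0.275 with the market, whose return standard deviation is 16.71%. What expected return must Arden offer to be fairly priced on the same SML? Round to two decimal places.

MRP = (17.66% − 9.57%) / (1.45 − 0.50) = 8.5158%
R_f = 9.57% − 0.50 × 8.5158% = 5.3121%
β_Arden = ρ·σ_i/σ_m = 0.275 × 15.28 / 16.71 = 0.2515
E(R_Arden) = R_f + β × MRP = 5.3121% + 0.2515 × 8.5158% = 7.45%

7.45%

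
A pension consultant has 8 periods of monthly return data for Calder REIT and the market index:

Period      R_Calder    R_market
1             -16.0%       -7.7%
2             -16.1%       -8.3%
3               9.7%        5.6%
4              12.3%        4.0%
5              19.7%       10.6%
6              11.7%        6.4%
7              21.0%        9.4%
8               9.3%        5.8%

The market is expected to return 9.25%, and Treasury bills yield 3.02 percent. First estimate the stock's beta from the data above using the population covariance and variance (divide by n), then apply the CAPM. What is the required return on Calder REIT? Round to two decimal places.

Mean R_i = (-16.0 − 16.1 + 9.7 + 12.3 + 19.7 + 11.7 + 21.0 + 9.3) / 8 = 6.4500%
Mean R_m = (-7.7 − 8.3 + 5.6 + 4.0 + 10.6 + 6.4 + 9.4 + 5.8) / 8 = 3.2250%
Σ(R_i − R̄_i)(R_m − R̄_m) = 728.9800  ⇒  Cov = 728.9800 / 8 = 91.1225
Σ(R_m − R̄_m)² = 367.6550  ⇒  Var(R_m) = 367.6550 / 8 = 45.9569
β = Cov / Var(R_m) = 91.1225 / 45.9569 = 1.9828
MRP = 9.25% − 3.02% = 6.23%
E(R) = R_f + β × MRP = 3.02% + 1.9828 × 6.23% = 15.37%

15.37%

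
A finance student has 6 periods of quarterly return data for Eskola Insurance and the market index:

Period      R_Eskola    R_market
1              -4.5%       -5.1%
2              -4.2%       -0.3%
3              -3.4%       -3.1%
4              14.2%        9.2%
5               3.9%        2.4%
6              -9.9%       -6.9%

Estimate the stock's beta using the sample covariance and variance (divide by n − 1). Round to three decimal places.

1.404

Mean R_i = (-4.5 − 4.2 − 3.4 + 14.2 + 3.9 − 9.9) / 6 = -0.6500%
Mean R_m = (-5.1 − 0.3 − 3.1 + 9.2 + 2.4 − 6.9) / 6 = -0.6333%
Σ(R_i − R̄_i)(R_m − R̄_m) = 240.5900  ⇒  Cov = 240.5900 / 5 = 48.1180
Σ(R_m − R̄_m)² = 171.3133  ⇒  Var(R_m) = 171.3133 / 5 = 34.2627
β = Cov / Var(R_m) = 48.1180 / 34.2627 = 1.4044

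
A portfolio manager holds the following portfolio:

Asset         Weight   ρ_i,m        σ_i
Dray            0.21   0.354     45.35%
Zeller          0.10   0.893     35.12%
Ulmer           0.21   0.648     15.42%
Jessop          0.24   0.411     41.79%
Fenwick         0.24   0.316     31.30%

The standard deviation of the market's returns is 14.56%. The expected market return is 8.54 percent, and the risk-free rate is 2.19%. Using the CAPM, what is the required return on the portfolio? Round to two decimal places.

8.78%

β_Dray = 0.354 × 45.35% / 14.56% = 1.1026
β_Zeller = 0.893 × 35.12% / 14.56% = 2.1540
β_Ulmer = 0.648 × 15.42% / 14.56% = 0.6863
β_Jessop = 0.411 × 41.79% / 14.56% = 1.1796
β_Fenwick = 0.316 × 31.30% / 14.56% = 0.6793
β_P = Σ w_i β_i = 0.21×1.1026 + 0.10×2.1540 + 0.21×0.6863 + 0.24×1.1796 + 0.24×0.6793 = 1.0372
MRP = 8.54% − 2.19% = 6.35%
E(R_P) = R_f + β_P × MRP = 2.19% + 1.0372 × 6.35% = 8.78%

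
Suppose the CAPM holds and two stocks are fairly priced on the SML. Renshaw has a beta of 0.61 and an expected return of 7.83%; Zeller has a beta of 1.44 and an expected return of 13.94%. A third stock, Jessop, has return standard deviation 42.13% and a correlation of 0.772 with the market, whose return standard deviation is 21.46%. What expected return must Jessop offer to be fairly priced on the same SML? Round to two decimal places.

MRP = (13.94% − 7.83%) / (1.44 − 0.61) = 7.3614%
R_f = 7.83% − 0.61 × 7.3614% = 3.3395%
β_Jessop = ρ·σ_i/σ_m = 0.772 × 42.13 / 21.46 = 1.5156
E(R_Jessop) = R_f + β × MRP = 3.3395% + 1.5156 × 7.3614% = 14.50%

14.50%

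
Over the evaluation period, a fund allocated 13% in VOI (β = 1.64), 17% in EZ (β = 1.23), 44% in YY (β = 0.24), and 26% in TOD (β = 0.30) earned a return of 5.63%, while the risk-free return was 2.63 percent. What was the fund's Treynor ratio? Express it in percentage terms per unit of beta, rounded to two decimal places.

4.95%

β_P = 0.13×1.64 + 0.17×1.23 + 0.44×0.24 + 0.26×0.30 = 0.6059
Treynor = (R_P − R_f) / β_P = (5.63% − 2.63%) / 0.6059 = 3.00% / 0.6059 = 4.95%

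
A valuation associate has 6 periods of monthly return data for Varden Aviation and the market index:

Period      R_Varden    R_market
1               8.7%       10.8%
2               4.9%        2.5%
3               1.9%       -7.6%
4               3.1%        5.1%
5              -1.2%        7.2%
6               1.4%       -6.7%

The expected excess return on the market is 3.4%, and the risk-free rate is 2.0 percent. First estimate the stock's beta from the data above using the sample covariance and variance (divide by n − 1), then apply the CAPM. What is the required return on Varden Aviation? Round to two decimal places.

Mean R_i = (8.7 + 4.9 + 1.9 + 3.1 − 1.2 + 1.4) / 6 = 3.1333%
Mean R_m = (10.8 + 2.5 − 7.6 + 5.1 + 7.2 − 6.7) / 6 = 1.8833%
Σ(R_i − R̄_i)(R_m − R̄_m) = 54.1533  ⇒  Cov = 54.1533 / 5 = 10.8307
Σ(R_m − R̄_m)² = 282.1083  ⇒  Var(R_m) = 282.1083 / 5 = 56.4217
β = Cov / Var(R_m) = 10.8307 / 56.4217 = 0.1920
E(R) = R_f + β × MRP = 2.0% + 0.1920 × 3.4% = 2.65%

2.65%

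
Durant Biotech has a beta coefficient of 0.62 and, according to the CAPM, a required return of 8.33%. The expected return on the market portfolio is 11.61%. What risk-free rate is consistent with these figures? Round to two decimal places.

E(R) = R_f + β(E(R_m) − R_f) = R_f(1 − β) + β·E(R_m)
8.33% = R_f × (1 − 0.62) + 0.62 × 11.61%
8.33% = R_f × 0.38 + 7.1982%
R_f = (8.33% − 7.1982%) / 0.38 = 2.98%

2.98%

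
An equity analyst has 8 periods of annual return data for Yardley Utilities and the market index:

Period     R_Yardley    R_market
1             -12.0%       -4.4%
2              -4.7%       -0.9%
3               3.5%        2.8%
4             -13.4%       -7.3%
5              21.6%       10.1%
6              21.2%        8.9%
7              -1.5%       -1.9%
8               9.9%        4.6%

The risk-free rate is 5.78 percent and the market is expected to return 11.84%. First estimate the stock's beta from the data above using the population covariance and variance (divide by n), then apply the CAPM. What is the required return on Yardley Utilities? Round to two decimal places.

18.89%

Mean R_i = (-12.0 − 4.7 + 3.5 − 13.4 + 21.6 + 21.2 − 1.5 + 9.9) / 8 = 3.0750%
Mean R_m = (-4.4 − 0.9 + 2.8 − 7.3 + 10.1 + 8.9 − 1.9 + 4.6) / 8 = 1.4875%
Σ(R_i − R̄_i)(R_m − R̄_m) = 583.2875  ⇒  Cov = 583.2875 / 8 = 72.9109
Σ(R_m − R̄_m)² = 269.5888  ⇒  Var(R_m) = 269.5888 / 8 = 33.6986
β = Cov / Var(R_m) = 72.9109 / 33.6986 = 2.1636
MRP = 11.84% − 5.78% = 6.06%
E(R) = R_f + β × MRP = 5.78% + 2.1636 × 6.06% = 18.89%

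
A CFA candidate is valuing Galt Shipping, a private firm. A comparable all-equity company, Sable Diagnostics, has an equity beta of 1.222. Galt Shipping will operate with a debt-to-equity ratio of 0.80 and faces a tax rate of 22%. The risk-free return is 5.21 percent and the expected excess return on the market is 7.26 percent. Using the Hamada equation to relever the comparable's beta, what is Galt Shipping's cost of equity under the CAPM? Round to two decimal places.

19.62%

β_L = β_U × [1 + (1 − t)(D/E)] = 1.222 × [1 + (1 − 0.22) × 0.80]
    = 1.222 × [1 + 0.78 × 0.80] = 1.222 × 1.6240 = 1.9845
E(R) = R_f + β_L × MRP = 5.21% + 1.9845 × 7.26% = 19.62%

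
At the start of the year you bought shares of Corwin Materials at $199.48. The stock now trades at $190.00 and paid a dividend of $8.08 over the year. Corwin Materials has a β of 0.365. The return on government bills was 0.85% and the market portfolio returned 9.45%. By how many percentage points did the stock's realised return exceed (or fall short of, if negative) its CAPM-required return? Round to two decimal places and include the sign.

-4.69%

Realised HPR = (P1 + D1 − P0) / P0 = (190.00 + 8.08 − 199.48) / 199.48 = -1.40 / 199.48 = -0.7018%
MRP = 9.45% − 0.85% = 8.60%
CAPM required = R_f + β·MRP = 0.85% + 0.365 × 8.60% = 3.98900%
α = realised − required = -0.7018% − 3.98900% = -4.69%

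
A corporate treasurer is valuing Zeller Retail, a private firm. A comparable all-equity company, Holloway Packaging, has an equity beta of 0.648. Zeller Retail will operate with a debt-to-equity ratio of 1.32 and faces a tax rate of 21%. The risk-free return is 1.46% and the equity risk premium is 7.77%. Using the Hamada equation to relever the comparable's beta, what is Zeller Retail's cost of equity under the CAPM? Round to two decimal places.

β_L = β_U × [1 + (1 − t)(D/E)] = 0.648 × [1 + (1 − 0.21) × 1.32]
    = 0.648 × [1 + 0.79 × 1.32] = 0.648 × 2.0428 = 1.3237
E(R) = R_f + β_L × MRP = 1.46% + 1.3237 × 7.77% = 11.75%

11.75%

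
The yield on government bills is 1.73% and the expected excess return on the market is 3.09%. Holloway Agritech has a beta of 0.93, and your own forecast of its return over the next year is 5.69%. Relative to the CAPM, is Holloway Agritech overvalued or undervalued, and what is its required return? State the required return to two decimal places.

Undervalued; required return 4.60%

Required return = R_f + β·MRP = 1.73% + 0.93 × 3.09% = 4.60%
Forecast 5.69% > required 4.60% → the stock plots above the SML → undervalued.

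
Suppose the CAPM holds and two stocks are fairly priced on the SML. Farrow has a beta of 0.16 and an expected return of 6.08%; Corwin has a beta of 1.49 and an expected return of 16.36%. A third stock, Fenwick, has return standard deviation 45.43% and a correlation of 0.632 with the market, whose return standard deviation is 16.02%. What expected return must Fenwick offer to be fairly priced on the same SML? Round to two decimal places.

MRP = (16.36% − 6.08%) / (1.49 − 0.16) = 7.7293%
R_f = 6.08% − 0.16 × 7.7293% = 4.8433%
β_Fenwick = ρ·σ_i/σ_m = 0.632 × 45.43 / 16.02 = 1.7922
E(R_Fenwick) = R_f + β × MRP = 4.8433% + 1.7922 × 7.7293% = 18.70%

18.70%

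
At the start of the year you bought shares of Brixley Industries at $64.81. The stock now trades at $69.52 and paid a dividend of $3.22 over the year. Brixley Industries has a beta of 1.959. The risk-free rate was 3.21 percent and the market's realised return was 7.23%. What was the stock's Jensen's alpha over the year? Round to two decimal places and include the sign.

+1.15%

Realised HPR = (P1 + D1 − P0) / P0 = (69.52 + 3.22 − 64.81) / 64.81 = 7.93 / 64.81 = 12.2358%
MRP = 7.23% − 3.21% = 4.02%
CAPM required = R_f + β·MRP = 3.21% + 1.959 × 4.02% = 11.08518%
α = realised − required = 12.2358% − 11.08518% = +1.15%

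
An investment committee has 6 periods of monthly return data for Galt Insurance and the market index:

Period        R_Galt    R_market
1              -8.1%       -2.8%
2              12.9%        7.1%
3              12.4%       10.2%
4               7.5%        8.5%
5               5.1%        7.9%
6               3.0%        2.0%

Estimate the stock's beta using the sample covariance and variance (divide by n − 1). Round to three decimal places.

Mean R_i = (-8.1 + 12.9 + 12.4 + 7.5 + 5.1 + 3.0) / 6 = 5.4667%
Mean R_m = (-2.8 + 7.1 + 10.2 + 8.5 + 7.9 + 2.0) / 6 = 5.4833%
Σ(R_i − R̄_i)(R_m − R̄_m) = 170.9367  ⇒  Cov = 170.9367 / 5 = 34.1873
Σ(R_m − R̄_m)² = 120.5483  ⇒  Var(R_m) = 120.5483 / 5 = 24.1097
β = Cov / Var(R_m) = 34.1873 / 24.1097 = 1.4180

1.418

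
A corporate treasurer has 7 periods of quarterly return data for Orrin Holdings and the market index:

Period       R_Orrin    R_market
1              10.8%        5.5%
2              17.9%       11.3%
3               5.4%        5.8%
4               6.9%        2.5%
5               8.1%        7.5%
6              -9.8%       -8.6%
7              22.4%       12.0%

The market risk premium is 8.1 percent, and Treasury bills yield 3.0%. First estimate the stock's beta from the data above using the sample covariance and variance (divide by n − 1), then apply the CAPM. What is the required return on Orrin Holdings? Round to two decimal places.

Mean R_i = (10.8 + 17.9 + 5.4 + 6.9 + 8.1 − 9.8 + 22.4) / 7 = 8.8143%
Mean R_m = (5.5 + 11.3 + 5.8 + 2.5 + 7.5 − 8.6 + 12.0) / 7 = 5.1429%
Σ(R_i − R̄_i)(R_m − R̄_m) = 406.7557  ⇒  Cov = 406.7557 / 6 = 67.7926
Σ(R_m − R̄_m)² = 286.8971  ⇒  Var(R_m) = 286.8971 / 6 = 47.8162
β = Cov / Var(R_m) = 67.7926 / 47.8162 = 1.4178
E(R) = R_f + β × MRP = 3.0% + 1.4178 × 8.1% = 14.48%

14.48%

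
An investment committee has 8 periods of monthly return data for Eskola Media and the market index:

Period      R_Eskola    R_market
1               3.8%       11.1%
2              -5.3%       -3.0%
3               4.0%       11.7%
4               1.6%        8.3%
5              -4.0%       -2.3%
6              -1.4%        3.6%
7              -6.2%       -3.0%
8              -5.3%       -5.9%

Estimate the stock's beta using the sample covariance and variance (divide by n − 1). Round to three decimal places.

Mean R_i = (3.8 − 5.3 + 4.0 + 1.6 − 4.0 − 1.4 − 6.2 − 5.3) / 8 = -1.6000%
Mean R_m = (11.1 − 3.0 + 11.7 + 8.3 − 2.3 + 3.6 − 3.0 − 5.9) / 8 = 2.5625%
Σ(R_i − R̄_i)(R_m − R̄_m) = 204.9900  ⇒  Cov = 204.9900 / 7 = 29.2843
Σ(R_m − R̄_m)² = 347.5188  ⇒  Var(R_m) = 347.5188 / 7 = 49.6455
β = Cov / Var(R_m) = 29.2843 / 49.6455 = 0.5899

0.590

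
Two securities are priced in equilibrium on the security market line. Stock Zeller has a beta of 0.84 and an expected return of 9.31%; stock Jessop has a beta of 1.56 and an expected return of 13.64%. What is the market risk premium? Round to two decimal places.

6.01%

Both satisfy E(R) = R_f + β·MRP, so the slope of the SML is
MRP = (13.64% − 9.31%) / (1.56 − 0.84) = 4.33% / 0.72 = 6.0139%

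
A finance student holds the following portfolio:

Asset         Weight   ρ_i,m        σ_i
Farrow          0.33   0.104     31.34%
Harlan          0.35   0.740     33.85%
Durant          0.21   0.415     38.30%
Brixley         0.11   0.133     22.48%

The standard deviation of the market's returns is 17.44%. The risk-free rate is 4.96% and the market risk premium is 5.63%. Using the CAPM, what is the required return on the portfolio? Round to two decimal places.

β_Farrow = 0.104 × 31.34% / 17.44% = 0.1869
β_Harlan = 0.740 × 33.85% / 17.44% = 1.4363
β_Durant = 0.415 × 38.30% / 17.44% = 0.9114
β_Brixley = 0.133 × 22.48% / 17.44% = 0.1714
β_P = Σ w_i β_i = 0.33×0.1869 + 0.35×1.4363 + 0.21×0.9114 + 0.11×0.1714 = 0.7746
E(R_P) = R_f + β_P × MRP = 4.96% + 0.7746 × 5.63% = 9.32%

9.32%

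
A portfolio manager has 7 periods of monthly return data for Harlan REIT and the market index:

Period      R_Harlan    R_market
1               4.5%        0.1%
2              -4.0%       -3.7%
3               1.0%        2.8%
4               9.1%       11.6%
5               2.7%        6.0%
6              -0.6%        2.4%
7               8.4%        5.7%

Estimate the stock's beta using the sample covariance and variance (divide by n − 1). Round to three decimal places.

0.784

Mean R_i = (4.5 − 4.0 + 1.0 + 9.1 + 2.7 − 0.6 + 8.4) / 7 = 3.0143%
Mean R_m = (0.1 − 3.7 + 2.8 + 11.6 + 6.0 + 2.4 + 5.7) / 7 = 3.5571%
Σ(R_i − R̄_i)(R_m − R̄_m) = 111.1943  ⇒  Cov = 111.1943 / 6 = 18.5324
Σ(R_m − R̄_m)² = 141.7771  ⇒  Var(R_m) = 141.7771 / 6 = 23.6295
β = Cov / Var(R_m) = 18.5324 / 23.6295 = 0.7843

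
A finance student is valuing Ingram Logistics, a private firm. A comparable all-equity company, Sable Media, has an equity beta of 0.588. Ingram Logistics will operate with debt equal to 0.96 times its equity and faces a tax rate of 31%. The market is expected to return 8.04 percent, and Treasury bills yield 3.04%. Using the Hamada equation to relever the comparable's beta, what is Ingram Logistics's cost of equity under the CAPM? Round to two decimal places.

β_L = β_U × [1 + (1 − t)(D/E)] = 0.588 × [1 + (1 − 0.31) × 0.96]
    = 0.588 × [1 + 0.69 × 0.96] = 0.588 × 1.6624 = 0.9775
MRP = 8.04% − 3.04% = 5.00%
E(R) = R_f + β_L × MRP = 3.04% + 0.9775 × 5.00% = 7.93%

7.93%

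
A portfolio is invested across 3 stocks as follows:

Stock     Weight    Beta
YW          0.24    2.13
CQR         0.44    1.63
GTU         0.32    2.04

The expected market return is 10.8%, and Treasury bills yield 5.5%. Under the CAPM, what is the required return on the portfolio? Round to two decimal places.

15.47%

β_P = Σ w_i β_i = 0.24×2.13 + 0.44×1.63 + 0.32×2.04 = 1.8812
MRP = 10.8% − 5.5% = 5.30%
E(R_P) = R_f + β_P × MRP = 5.5% + 1.8812 × 5.3% = 15.47%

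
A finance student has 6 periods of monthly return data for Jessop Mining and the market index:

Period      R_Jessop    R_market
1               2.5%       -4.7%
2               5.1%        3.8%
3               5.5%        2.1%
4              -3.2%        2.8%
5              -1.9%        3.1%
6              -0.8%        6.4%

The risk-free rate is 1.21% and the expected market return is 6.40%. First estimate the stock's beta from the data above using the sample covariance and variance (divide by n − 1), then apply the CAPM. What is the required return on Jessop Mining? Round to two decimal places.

-0.07%

Mean R_i = (2.5 + 5.1 + 5.5 − 3.2 − 1.9 − 0.8) / 6 = 1.2000%
Mean R_m = (-4.7 + 3.8 + 2.1 + 2.8 + 3.1 + 6.4) / 6 = 2.2500%
Σ(R_i − R̄_i)(R_m − R̄_m) = -16.9900  ⇒  Cov = -16.9900 / 5 = -3.3980
Σ(R_m − R̄_m)² = 68.9750  ⇒  Var(R_m) = 68.9750 / 5 = 13.7950
β = Cov / Var(R_m) = -3.3980 / 13.7950 = -0.2463
MRP = 6.40% − 1.21% = 5.19%
E(R) = R_f + β × MRP = 1.21% + -0.2463 × 5.19% = -0.07%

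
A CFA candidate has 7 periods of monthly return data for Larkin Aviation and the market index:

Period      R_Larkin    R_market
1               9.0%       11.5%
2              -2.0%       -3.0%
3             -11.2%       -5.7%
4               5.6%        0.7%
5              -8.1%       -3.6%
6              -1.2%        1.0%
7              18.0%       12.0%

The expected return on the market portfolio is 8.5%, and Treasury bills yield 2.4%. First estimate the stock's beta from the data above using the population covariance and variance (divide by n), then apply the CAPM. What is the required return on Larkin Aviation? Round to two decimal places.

10.36%

Mean R_i = (9.0 − 2.0 − 11.2 + 5.6 − 8.1 − 1.2 + 18.0) / 7 = 1.4429%
Mean R_m = (11.5 − 3.0 − 5.7 + 0.7 − 3.6 + 1.0 + 12.0) / 7 = 1.8429%
Σ(R_i − R̄_i)(R_m − R̄_m) = 402.6071  ⇒  Cov = 402.6071 / 7 = 57.5153
Σ(R_m − R̄_m)² = 308.4171  ⇒  Var(R_m) = 308.4171 / 7 = 44.0596
β = Cov / Var(R_m) = 57.5153 / 44.0596 = 1.3054
MRP = 8.5% − 2.4% = 6.10%
E(R) = R_f + β × MRP = 2.4% + 1.3054 × 6.1% = 10.36%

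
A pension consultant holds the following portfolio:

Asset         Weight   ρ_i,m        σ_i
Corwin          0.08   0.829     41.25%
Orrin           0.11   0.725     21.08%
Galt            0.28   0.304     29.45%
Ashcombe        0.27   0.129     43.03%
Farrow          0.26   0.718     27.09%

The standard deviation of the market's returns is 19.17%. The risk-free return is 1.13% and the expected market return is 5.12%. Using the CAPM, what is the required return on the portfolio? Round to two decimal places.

β_Corwin = 0.829 × 41.25% / 19.17% = 1.7838
β_Orrin = 0.725 × 21.08% / 19.17% = 0.7972
β_Galt = 0.304 × 29.45% / 19.17% = 0.4670
β_Ashcombe = 0.129 × 43.03% / 19.17% = 0.2896
β_Farrow = 0.718 × 27.09% / 19.17% = 1.0146
β_P = Σ w_i β_i = 0.08×1.7838 + 0.11×0.7972 + 0.28×0.4670 + 0.27×0.2896 + 0.26×1.0146 = 0.7031
MRP = 5.12% − 1.13% = 3.99%
E(R_P) = R_f + β_P × MRP = 1.13% + 0.7031 × 3.99% = 3.94%

3.94%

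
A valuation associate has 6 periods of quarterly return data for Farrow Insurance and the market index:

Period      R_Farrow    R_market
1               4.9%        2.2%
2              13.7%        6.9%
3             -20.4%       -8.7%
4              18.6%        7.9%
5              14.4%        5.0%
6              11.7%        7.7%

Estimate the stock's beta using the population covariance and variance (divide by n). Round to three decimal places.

Mean R_i = (4.9 + 13.7 − 20.4 + 18.6 + 14.4 + 11.7) / 6 = 7.1500%
Mean R_m = (2.2 + 6.9 − 8.7 + 7.9 + 5.0 + 7.7) / 6 = 3.5000%
Σ(R_i − R̄_i)(R_m − R̄_m) = 441.6700  ⇒  Cov = 441.6700 / 6 = 73.6117
Σ(R_m − R̄_m)² = 201.3400  ⇒  Var(R_m) = 201.3400 / 6 = 33.5567
β = Cov / Var(R_m) = 73.6117 / 33.5567 = 2.1937

2.194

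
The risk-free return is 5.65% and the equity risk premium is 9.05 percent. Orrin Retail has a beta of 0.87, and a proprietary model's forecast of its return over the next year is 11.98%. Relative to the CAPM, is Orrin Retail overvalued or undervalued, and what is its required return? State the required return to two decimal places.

Required return = R_f + β·MRP = 5.65% + 0.87 × 9.05% = 13.52%
Forecast 11.98% < required 13.52% → the stock plots below the SML → overvalued.

Overvalued; required return 13.52%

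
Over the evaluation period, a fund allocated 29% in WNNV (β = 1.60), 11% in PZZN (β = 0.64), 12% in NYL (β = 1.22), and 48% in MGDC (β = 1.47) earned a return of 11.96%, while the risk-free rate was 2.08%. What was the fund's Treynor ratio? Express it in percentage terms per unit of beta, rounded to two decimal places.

7.13%

β_P = 0.29×1.60 + 0.11×0.64 + 0.12×1.22 + 0.48×1.47 = 1.3864
Treynor = (R_P − R_f) / β_P = (11.96% − 2.08%) / 1.3864 = 9.88% / 1.3864 = 7.13%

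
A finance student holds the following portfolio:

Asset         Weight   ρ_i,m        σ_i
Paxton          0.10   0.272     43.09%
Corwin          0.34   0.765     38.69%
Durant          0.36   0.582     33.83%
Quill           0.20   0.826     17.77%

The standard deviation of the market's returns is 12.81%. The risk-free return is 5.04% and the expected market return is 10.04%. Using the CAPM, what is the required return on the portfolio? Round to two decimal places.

β_Paxton = 0.272 × 43.09% / 12.81% = 0.9149
β_Corwin = 0.765 × 38.69% / 12.81% = 2.3105
β_Durant = 0.582 × 33.83% / 12.81% = 1.5370
β_Quill = 0.826 × 17.77% / 12.81% = 1.1458
β_P = Σ w_i β_i = 0.10×0.9149 + 0.34×2.3105 + 0.36×1.5370 + 0.20×1.1458 = 1.6595
MRP = 10.04% − 5.04% = 5.00%
E(R_P) = R_f + β_P × MRP = 5.04% + 1.6595 × 5.00% = 13.34%

13.34%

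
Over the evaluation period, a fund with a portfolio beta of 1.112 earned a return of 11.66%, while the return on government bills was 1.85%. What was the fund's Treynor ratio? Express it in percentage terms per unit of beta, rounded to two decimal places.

Treynor = (R_P − R_f) / β_P = (11.66% − 1.85%) / 1.1120 = 9.81% / 1.1120 = 8.82%

8.82%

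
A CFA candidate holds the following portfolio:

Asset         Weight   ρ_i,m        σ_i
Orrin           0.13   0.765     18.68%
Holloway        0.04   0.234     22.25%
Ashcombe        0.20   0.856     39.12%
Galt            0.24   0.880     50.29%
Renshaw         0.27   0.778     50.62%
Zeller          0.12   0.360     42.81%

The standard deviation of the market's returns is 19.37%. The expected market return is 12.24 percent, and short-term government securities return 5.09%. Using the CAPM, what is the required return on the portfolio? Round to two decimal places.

16.85%

β_Orrin = 0.765 × 18.68% / 19.37% = 0.7377
β_Holloway = 0.234 × 22.25% / 19.37% = 0.2688
β_Ashcombe = 0.856 × 39.12% / 19.37% = 1.7288
β_Galt = 0.880 × 50.29% / 19.37% = 2.2847
β_Renshaw = 0.778 × 50.62% / 19.37% = 2.0332
β_Zeller = 0.360 × 42.81% / 19.37% = 0.7956
β_P = Σ w_i β_i = 0.13×0.7377 + 0.04×0.2688 + 0.20×1.7288 + 0.24×2.2847 + 0.27×2.0332 + 0.12×0.7956 = 1.6452
MRP = 12.24% − 5.09% = 7.15%
E(R_P) = R_f + β_P × MRP = 5.09% + 1.6452 × 7.15% = 16.85%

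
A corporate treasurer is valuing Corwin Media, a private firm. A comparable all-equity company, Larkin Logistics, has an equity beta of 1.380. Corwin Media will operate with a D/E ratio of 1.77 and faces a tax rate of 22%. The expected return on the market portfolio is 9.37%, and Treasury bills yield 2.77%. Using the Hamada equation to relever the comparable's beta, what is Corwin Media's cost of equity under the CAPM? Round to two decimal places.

β_L = β_U × [1 + (1 − t)(D/E)] = 1.380 × [1 + (1 − 0.22) × 1.77]
    = 1.380 × [1 + 0.78 × 1.77] = 1.380 × 2.3806 = 3.2852
MRP = 9.37% − 2.77% = 6.60%
E(R) = R_f + β_L × MRP = 2.77% + 3.2852 × 6.60% = 24.45%

24.45%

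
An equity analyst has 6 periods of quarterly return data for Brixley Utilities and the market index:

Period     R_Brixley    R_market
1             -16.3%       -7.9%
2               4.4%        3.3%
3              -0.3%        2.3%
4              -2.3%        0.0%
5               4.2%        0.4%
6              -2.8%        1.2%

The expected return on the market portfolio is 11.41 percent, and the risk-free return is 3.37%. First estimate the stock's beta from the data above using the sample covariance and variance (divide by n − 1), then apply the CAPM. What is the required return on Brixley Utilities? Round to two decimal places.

Mean R_i = (-16.3 + 4.4 − 0.3 − 2.3 + 4.2 − 2.8) / 6 = -2.1833%
Mean R_m = (-7.9 + 3.3 + 2.3 + 0.0 + 0.4 + 1.2) / 6 = -0.1167%
Σ(R_i − R̄_i)(R_m − R̄_m) = 139.3917  ⇒  Cov = 139.3917 / 5 = 27.8783
Σ(R_m − R̄_m)² = 80.1083  ⇒  Var(R_m) = 80.1083 / 5 = 16.0217
β = Cov / Var(R_m) = 27.8783 / 16.0217 = 1.7400
MRP = 11.41% − 3.37% = 8.04%
E(R) = R_f + β × MRP = 3.37% + 1.7400 × 8.04% = 17.36%

17.36%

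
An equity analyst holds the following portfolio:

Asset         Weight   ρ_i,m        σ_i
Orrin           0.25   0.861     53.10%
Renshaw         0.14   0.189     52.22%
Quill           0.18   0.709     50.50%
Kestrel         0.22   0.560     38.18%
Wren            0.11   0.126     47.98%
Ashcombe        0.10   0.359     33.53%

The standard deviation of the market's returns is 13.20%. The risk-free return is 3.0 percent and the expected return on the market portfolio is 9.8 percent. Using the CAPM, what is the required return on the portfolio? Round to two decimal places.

16.31%

β_Orrin = 0.861 × 53.10% / 13.20% = 3.4636
β_Renshaw = 0.189 × 52.22% / 13.20% = 0.7477
β_Quill = 0.709 × 50.50% / 13.20% = 2.7125
β_Kestrel = 0.560 × 38.18% / 13.20% = 1.6198
β_Wren = 0.126 × 47.98% / 13.20% = 0.4580
β_Ashcombe = 0.359 × 33.53% / 13.20% = 0.9119
β_P = Σ w_i β_i = 0.25×3.4636 + 0.14×0.7477 + 0.18×2.7125 + 0.22×1.6198 + 0.11×0.4580 + 0.10×0.9119 = 1.9568
MRP = 9.8% − 3.0% = 6.80%
E(R_P) = R_f + β_P × MRP = 3.0% + 1.9568 × 6.8% = 16.31%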